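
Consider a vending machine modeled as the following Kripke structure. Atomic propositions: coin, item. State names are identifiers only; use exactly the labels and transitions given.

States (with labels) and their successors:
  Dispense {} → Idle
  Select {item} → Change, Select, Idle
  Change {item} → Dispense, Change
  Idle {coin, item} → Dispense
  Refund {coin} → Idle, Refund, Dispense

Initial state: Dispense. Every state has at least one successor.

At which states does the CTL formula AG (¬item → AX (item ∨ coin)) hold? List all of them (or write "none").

States satisfying ¬item → AX (item ∨ coin): {Dispense, Select, Change, Idle}.
States satisfying AG (¬item → AX (item ∨ coin)): {Dispense, Select, Change, Idle}.

{Dispense, Select, Change, Idle}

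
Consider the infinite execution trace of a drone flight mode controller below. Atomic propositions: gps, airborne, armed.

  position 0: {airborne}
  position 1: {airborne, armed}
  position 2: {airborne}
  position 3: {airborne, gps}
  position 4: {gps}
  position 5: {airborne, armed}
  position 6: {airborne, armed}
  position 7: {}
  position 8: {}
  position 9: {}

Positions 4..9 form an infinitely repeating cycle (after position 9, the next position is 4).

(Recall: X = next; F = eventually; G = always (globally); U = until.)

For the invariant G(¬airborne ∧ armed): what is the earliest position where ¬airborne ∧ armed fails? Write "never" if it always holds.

At position 0 the labels are {airborne}, so ¬airborne ∧ armed is false there. This is the first violation.

0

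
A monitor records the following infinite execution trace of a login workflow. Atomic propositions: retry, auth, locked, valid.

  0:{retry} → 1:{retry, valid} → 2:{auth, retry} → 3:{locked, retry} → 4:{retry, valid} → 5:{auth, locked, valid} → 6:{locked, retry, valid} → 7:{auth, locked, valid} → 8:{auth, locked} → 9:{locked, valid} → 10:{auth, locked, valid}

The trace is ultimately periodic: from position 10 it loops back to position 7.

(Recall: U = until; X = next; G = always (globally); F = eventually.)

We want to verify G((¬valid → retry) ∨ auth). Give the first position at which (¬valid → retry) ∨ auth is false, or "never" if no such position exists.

never

(¬valid → retry) ∨ auth holds at every position 0..10, and those are all the positions the trace ever visits, so the invariant G((¬valid → retry) ∨ auth) is never violated.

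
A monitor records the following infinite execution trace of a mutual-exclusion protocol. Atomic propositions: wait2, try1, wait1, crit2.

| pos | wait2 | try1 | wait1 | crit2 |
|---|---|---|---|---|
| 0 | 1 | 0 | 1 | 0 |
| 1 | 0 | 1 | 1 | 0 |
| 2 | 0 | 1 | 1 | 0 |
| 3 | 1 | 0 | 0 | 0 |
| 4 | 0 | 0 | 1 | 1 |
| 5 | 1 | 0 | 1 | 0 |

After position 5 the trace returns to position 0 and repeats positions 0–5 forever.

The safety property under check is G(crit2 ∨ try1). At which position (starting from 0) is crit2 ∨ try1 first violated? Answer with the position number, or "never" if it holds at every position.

At position 0 the labels are {wait1, wait2}, so crit2 ∨ try1 is false there. This is the first violation.

0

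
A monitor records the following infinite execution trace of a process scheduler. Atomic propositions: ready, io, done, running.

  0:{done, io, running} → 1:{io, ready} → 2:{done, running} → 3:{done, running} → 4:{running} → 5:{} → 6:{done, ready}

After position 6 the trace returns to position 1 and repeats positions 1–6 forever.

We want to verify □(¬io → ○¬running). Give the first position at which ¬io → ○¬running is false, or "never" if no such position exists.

Check ¬io → ○¬running at each position in order: 0 ✓, 1 ✓.
At position 2 the labels are {done, running} and the next position 3 has {done, running}, so ¬io → ○¬running is false there. This is the first violation.

2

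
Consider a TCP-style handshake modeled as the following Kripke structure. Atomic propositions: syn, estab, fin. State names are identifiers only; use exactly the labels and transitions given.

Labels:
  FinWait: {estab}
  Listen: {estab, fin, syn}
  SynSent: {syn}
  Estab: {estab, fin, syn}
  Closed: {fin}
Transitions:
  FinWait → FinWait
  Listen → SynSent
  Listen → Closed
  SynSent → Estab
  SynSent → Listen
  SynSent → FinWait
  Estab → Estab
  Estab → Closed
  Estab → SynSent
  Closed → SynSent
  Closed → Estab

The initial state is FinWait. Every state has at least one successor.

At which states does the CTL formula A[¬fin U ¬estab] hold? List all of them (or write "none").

States satisfying ¬fin: {FinWait, SynSent}.
States satisfying ¬estab: {SynSent, Closed}.
States satisfying A[¬fin U ¬estab]: {SynSent, Closed}.

{SynSent, Closed}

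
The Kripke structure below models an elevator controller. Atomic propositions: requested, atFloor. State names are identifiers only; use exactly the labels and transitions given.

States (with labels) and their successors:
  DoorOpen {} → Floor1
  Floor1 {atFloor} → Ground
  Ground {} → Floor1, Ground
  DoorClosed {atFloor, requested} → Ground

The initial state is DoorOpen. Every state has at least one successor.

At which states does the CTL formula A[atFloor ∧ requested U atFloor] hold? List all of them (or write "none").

States satisfying atFloor ∧ requested: {DoorClosed}.
States satisfying atFloor: {Floor1, DoorClosed}.
States satisfying A[atFloor ∧ requested U atFloor]: {Floor1, DoorClosed}.

{Floor1, DoorClosed}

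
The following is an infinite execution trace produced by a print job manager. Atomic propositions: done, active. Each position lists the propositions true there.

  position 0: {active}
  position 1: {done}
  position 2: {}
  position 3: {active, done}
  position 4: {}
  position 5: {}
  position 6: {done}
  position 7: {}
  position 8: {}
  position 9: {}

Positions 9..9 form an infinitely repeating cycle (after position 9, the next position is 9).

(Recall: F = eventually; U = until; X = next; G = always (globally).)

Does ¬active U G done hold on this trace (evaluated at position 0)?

Walking from position 0: at position 0, G done has not yet held and ¬active fails, so ¬active U G done is false.

No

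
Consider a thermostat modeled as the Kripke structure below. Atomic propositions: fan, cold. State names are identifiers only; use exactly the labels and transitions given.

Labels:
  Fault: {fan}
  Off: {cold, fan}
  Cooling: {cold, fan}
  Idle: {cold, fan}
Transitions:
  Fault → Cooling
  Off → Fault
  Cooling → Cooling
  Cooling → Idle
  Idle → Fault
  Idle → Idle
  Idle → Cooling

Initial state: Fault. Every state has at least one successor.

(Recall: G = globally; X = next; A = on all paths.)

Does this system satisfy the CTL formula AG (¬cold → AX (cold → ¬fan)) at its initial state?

No

States satisfying ¬cold → AX (cold → ¬fan): {Off, Cooling, Idle}.
States satisfying AG (¬cold → AX (cold → ¬fan)): ∅.
Fault is reachable from Fault and violates ¬cold → AX (cold → ¬fan), so AG fails at Fault.
Fault ∉ Sat(AG (¬cold → AX (cold → ¬fan))).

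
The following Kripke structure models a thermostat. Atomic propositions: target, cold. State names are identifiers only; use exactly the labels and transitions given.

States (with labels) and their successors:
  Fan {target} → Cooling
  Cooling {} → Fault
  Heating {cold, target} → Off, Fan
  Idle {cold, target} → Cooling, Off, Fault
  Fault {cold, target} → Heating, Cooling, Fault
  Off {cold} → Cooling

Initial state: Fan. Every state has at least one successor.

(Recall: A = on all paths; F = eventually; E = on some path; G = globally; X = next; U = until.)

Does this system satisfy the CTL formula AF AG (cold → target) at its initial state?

States satisfying AG (cold → target): ∅.
States satisfying AF AG (cold → target): ∅.
There is a path from Fan along which AG (cold → target) never holds.
Fan ∉ Sat(AF AG (cold → target)).

No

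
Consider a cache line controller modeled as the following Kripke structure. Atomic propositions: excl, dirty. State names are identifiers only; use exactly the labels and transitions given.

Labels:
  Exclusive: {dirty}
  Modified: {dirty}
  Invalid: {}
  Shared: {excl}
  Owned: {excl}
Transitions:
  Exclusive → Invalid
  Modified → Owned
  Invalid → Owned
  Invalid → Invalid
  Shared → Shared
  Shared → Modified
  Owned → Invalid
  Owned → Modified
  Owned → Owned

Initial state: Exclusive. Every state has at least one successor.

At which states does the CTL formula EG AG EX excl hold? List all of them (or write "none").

{Modified, Invalid, Shared, Owned}

States satisfying AG EX excl: {Modified, Invalid, Shared, Owned}.
States satisfying EG AG EX excl: {Modified, Invalid, Shared, Owned}.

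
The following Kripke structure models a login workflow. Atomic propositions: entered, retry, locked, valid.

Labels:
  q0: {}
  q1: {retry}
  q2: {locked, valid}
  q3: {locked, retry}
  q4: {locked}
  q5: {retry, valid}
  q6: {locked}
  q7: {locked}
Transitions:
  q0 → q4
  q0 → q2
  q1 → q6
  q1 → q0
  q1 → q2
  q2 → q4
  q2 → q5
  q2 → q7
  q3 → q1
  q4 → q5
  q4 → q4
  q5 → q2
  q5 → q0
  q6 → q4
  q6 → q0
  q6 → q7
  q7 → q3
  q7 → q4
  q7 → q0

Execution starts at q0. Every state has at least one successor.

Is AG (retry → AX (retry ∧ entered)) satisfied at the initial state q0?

States satisfying retry → AX (retry ∧ entered): {q0, q2, q4, q6, q7}.
States satisfying AG (retry → AX (retry ∧ entered)): ∅.
q1 is reachable from q0 and violates retry → AX (retry ∧ entered), so AG fails at q0.
q0 ∉ Sat(AG (retry → AX (retry ∧ entered))).

Violated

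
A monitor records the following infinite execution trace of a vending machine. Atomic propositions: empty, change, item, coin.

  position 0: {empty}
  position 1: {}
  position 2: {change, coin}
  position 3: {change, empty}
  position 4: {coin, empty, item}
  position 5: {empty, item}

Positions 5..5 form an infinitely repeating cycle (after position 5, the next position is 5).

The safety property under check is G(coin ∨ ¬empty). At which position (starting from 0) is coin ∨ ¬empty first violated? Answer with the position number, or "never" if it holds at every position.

0

At position 0 the labels are {empty}, so coin ∨ ¬empty is false there. This is the first violation.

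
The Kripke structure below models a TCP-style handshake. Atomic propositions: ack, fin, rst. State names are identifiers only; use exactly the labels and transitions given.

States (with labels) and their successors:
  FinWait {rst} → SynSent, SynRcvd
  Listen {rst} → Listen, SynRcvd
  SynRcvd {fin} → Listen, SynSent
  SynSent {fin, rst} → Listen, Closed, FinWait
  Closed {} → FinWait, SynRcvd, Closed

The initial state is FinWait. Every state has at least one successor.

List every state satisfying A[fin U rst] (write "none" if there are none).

States satisfying fin: {SynRcvd, SynSent}.
States satisfying rst: {FinWait, Listen, SynSent}.
States satisfying A[fin U rst]: {FinWait, Listen, SynRcvd, SynSent}.

{FinWait, Listen, SynRcvd, SynSent}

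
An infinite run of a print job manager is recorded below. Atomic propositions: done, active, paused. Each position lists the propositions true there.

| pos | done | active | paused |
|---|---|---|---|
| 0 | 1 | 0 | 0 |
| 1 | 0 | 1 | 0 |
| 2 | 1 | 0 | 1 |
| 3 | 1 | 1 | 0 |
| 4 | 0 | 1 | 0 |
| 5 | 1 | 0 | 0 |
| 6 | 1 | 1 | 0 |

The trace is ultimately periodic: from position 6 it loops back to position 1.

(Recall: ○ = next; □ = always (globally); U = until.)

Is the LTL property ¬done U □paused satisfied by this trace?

Does not hold

Walking from position 0: at position 0, □paused has not yet held and ¬done fails, so ¬done U □paused is false.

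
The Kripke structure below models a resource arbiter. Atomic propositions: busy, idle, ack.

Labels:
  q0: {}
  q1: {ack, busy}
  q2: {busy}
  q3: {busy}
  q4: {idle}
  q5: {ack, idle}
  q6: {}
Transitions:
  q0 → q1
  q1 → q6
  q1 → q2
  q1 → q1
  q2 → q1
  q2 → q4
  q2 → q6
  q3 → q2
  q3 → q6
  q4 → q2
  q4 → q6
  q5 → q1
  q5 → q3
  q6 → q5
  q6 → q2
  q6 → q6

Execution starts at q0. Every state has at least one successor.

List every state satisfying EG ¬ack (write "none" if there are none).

States satisfying ¬ack: {q0, q2, q3, q4, q6}.
States satisfying EG ¬ack: {q2, q3, q4, q6}.

{q2, q3, q4, q6}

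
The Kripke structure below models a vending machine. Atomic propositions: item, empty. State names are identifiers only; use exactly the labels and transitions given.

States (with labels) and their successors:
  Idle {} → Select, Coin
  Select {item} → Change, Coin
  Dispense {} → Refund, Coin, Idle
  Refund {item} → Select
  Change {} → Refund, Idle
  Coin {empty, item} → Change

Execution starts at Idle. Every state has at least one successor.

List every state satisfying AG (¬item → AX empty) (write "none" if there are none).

none

States satisfying ¬item → AX empty: {Select, Refund, Coin}.
States satisfying AG (¬item → AX empty): ∅.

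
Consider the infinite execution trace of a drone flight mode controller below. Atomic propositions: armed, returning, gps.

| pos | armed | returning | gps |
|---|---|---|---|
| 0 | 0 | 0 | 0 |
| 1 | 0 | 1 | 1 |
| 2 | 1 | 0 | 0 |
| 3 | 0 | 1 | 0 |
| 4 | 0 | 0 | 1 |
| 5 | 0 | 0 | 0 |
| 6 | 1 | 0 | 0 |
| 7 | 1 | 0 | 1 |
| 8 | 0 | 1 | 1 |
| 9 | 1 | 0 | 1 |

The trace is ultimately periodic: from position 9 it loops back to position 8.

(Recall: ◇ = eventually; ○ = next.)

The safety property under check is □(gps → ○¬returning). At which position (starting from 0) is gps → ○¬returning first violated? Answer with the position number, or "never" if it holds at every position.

Check gps → ○¬returning at each position in order: 0 ✓, 1 ✓, 2 ✓, 3 ✓, 4 ✓, 5 ✓, 6 ✓.
At position 7 the labels are {armed, gps} and the next position 8 has {gps, returning}, so gps → ○¬returning is false there. This is the first violation.

7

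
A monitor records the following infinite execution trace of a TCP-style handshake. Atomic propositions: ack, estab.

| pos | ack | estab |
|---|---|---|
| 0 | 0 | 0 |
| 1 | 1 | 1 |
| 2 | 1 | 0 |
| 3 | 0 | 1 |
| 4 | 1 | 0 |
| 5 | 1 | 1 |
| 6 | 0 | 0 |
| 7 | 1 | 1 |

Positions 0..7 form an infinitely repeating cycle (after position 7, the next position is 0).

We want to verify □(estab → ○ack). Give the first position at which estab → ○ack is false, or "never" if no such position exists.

Check estab → ○ack at each position in order: 0 ✓, 1 ✓, 2 ✓, 3 ✓, 4 ✓.
At position 5 the labels are {ack, estab} and the next position 6 has {}, so estab → ○ack is false there. This is the first violation.

5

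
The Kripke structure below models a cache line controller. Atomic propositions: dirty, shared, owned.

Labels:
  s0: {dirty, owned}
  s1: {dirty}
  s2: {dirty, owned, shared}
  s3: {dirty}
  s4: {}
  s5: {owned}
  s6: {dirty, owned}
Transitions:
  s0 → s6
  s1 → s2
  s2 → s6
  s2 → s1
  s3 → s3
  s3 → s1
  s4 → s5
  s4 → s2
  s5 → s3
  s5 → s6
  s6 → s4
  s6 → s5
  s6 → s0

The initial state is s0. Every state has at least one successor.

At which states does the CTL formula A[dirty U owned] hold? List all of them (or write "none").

{s0, s1, s2, s5, s6}

States satisfying dirty: {s0, s1, s2, s3, s6}.
States satisfying owned: {s0, s2, s5, s6}.
States satisfying A[dirty U owned]: {s0, s1, s2, s5, s6}.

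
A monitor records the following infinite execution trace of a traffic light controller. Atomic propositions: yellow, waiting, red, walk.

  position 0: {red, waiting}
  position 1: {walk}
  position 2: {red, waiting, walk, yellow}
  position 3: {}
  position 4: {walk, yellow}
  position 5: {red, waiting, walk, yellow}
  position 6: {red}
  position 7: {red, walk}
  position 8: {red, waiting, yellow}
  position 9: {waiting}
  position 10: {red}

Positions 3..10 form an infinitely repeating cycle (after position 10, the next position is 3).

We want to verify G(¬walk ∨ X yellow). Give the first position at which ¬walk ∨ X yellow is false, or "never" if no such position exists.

Check ¬walk ∨ X yellow at each position in order: 0 ✓, 1 ✓.
At position 2 the labels are {red, waiting, walk, yellow} and the next position 3 has {}, so ¬walk ∨ X yellow is false there. This is the first violation.

2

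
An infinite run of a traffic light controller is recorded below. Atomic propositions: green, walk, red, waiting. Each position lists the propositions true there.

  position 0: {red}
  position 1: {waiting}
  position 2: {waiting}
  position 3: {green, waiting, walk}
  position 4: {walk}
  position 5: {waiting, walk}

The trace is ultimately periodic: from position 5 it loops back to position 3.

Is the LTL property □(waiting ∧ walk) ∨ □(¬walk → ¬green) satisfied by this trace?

Yes

waiting ∧ walk must hold at every position from 0 onward. It fails at position 0, so □(waiting ∧ walk) is false.
¬walk → ¬green holds at every position 0..5, and those are all positions ever visited, so □(¬walk → ¬green) holds.
Positions where ¬walk holds: 0, 1, 2.
Check ¬green at each: 0→ok, 1→ok, 2→ok.
At position 0: □(waiting ∧ walk) is false; □(¬walk → ¬green) is true; so □(waiting ∧ walk) ∨ □(¬walk → ¬green) is true.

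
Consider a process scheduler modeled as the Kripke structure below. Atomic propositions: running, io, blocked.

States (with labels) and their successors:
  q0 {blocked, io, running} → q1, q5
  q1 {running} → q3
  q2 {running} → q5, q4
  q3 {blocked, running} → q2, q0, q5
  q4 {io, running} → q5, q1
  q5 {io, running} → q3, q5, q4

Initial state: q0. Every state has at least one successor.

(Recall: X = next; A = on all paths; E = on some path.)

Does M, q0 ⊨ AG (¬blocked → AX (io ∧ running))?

States satisfying ¬blocked → AX (io ∧ running): {q0, q2, q3}.
States satisfying AG (¬blocked → AX (io ∧ running)): ∅.
q1 is reachable from q0 and violates ¬blocked → AX (io ∧ running), so AG fails at q0.
q0 ∉ Sat(AG (¬blocked → AX (io ∧ running))).

Violated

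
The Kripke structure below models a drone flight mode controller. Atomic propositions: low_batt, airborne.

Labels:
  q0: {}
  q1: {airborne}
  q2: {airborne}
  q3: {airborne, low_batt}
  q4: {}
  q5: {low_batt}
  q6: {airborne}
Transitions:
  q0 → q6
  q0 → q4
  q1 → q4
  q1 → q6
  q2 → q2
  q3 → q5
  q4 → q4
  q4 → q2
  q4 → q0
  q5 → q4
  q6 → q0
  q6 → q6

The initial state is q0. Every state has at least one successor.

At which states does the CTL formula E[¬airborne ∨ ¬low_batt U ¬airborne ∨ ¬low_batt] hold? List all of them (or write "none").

{q0, q1, q2, q4, q5, q6}

States satisfying ¬airborne ∨ ¬low_batt: {q0, q1, q2, q4, q5, q6}.
States satisfying E[¬airborne ∨ ¬low_batt U ¬airborne ∨ ¬low_batt]: {q0, q1, q2, q4, q5, q6}.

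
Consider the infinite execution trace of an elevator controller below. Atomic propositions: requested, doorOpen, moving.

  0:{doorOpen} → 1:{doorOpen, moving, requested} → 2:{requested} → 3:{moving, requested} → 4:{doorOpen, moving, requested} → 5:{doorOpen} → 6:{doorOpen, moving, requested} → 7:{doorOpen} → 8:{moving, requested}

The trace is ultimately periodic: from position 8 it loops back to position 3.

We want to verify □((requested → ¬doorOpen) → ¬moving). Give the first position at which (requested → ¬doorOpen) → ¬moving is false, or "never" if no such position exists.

Check (requested → ¬doorOpen) → ¬moving at each position in order: 0 ✓, 1 ✓, 2 ✓.
At position 3 the labels are {moving, requested}, so (requested → ¬doorOpen) → ¬moving is false there. This is the first violation.

3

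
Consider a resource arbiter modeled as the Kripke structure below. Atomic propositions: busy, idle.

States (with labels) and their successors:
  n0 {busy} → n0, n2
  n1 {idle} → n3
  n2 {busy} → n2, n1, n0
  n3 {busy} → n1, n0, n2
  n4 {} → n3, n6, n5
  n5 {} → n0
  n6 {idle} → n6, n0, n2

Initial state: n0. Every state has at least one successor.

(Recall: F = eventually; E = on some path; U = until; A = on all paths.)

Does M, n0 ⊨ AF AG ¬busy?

Does not hold

States satisfying AG ¬busy: ∅.
States satisfying AF AG ¬busy: ∅.
There is a path from n0 along which AG ¬busy never holds.
n0 ∉ Sat(AF AG ¬busy).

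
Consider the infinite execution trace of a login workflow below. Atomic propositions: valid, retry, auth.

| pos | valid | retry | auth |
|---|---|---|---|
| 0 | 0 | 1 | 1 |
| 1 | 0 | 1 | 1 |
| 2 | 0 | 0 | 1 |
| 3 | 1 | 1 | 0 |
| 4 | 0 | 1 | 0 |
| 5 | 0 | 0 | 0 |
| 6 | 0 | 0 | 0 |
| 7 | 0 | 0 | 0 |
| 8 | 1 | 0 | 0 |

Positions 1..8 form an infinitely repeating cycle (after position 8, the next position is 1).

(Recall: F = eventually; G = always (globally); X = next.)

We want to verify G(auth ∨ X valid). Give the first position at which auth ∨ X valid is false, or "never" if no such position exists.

Check auth ∨ X valid at each position in order: 0 ✓, 1 ✓, 2 ✓.
At position 3 the labels are {retry, valid} and the next position 4 has {retry}, so auth ∨ X valid is false there. This is the first violation.

3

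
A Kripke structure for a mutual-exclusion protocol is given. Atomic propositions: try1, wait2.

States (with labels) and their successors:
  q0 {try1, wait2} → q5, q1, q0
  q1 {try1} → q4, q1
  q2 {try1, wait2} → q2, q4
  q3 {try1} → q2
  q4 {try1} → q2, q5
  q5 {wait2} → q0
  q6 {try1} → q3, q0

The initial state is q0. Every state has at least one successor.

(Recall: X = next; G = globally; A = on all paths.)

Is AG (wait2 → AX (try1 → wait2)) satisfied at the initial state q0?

Does not hold

States satisfying wait2 → AX (try1 → wait2): {q1, q3, q4, q5, q6}.
States satisfying AG (wait2 → AX (try1 → wait2)): ∅.
q0 is reachable from q0 and violates wait2 → AX (try1 → wait2), so AG fails at q0.
q0 ∉ Sat(AG (wait2 → AX (try1 → wait2))).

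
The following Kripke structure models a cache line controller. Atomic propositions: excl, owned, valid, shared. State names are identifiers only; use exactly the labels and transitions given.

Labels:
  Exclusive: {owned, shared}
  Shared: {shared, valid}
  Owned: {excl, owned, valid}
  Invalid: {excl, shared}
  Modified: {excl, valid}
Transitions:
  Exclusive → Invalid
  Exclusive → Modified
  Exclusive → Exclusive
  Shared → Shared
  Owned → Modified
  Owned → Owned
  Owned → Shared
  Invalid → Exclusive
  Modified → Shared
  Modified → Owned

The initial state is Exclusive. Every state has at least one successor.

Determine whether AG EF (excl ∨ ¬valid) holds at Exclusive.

Does not hold

States satisfying EF (excl ∨ ¬valid): {Exclusive, Owned, Invalid, Modified}.
States satisfying AG EF (excl ∨ ¬valid): ∅.
Shared is reachable from Exclusive and violates EF (excl ∨ ¬valid), so AG fails at Exclusive.
Exclusive ∉ Sat(AG EF (excl ∨ ¬valid)).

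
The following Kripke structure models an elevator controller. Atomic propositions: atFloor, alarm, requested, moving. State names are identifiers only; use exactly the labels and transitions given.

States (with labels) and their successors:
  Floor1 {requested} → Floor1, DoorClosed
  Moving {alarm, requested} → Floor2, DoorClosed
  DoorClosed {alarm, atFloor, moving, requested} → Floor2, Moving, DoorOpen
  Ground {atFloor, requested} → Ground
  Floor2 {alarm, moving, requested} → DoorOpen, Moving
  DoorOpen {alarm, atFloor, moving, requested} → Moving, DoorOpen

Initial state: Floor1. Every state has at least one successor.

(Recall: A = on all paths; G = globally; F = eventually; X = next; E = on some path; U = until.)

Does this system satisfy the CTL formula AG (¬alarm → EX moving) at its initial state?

States satisfying ¬alarm → EX moving: {Floor1, Moving, DoorClosed, Floor2, DoorOpen}.
States satisfying AG (¬alarm → EX moving): {Floor1, Moving, DoorClosed, Floor2, DoorOpen}.
Every state reachable from Floor1 satisfies ¬alarm → EX moving.
Floor1 ∈ Sat(AG (¬alarm → EX moving)).

Satisfied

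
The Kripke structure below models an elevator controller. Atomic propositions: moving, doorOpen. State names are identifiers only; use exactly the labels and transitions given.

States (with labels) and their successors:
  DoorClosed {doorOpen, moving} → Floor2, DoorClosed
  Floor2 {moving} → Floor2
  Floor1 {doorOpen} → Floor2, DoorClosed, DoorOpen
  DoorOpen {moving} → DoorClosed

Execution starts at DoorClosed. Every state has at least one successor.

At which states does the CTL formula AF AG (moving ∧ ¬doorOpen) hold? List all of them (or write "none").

States satisfying AG (moving ∧ ¬doorOpen): {Floor2}.
States satisfying AF AG (moving ∧ ¬doorOpen): {Floor2}.

{Floor2}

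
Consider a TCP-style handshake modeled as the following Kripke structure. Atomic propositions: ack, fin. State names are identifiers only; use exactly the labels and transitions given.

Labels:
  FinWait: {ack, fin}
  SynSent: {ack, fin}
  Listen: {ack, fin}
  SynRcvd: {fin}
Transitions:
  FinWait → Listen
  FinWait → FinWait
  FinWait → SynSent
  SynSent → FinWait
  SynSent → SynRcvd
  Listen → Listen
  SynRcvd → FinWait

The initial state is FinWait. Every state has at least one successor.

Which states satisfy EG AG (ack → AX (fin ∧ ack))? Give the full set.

{Listen}

States satisfying AG (ack → AX (fin ∧ ack)): {Listen}.
States satisfying EG AG (ack → AX (fin ∧ ack)): {Listen}.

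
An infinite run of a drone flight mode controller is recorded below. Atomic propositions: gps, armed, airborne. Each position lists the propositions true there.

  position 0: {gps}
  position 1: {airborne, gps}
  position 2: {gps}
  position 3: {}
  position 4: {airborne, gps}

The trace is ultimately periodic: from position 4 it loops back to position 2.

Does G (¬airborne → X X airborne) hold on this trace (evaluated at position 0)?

¬airborne → X X airborne must hold at every position from 0 onward. It fails at position 0, so G (¬airborne → X X airborne) is false.
Positions where ¬airborne holds: 0, 2, 3.
Check X X airborne at each: 0→fails, 2→ok, 3→fails.

Does not hold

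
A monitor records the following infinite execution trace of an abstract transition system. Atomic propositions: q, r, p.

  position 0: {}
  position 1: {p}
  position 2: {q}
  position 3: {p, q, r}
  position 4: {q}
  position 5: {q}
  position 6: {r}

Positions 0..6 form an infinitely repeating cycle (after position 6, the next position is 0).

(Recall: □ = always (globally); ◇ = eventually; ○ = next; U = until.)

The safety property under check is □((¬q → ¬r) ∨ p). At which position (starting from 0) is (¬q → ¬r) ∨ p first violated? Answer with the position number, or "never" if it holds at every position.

6

Check (¬q → ¬r) ∨ p at each position in order: 0 ✓, 1 ✓, 2 ✓, 3 ✓, 4 ✓, 5 ✓.
At position 6 the labels are {r}, so (¬q → ¬r) ∨ p is false there. This is the first violation.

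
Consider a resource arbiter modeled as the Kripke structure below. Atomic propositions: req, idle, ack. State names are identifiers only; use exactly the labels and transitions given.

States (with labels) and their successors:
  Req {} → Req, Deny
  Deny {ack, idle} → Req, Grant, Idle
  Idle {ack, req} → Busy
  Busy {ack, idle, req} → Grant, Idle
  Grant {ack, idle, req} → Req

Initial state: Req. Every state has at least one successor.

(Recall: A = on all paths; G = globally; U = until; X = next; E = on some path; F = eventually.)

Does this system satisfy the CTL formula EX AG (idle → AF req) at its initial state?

No

States satisfying AG (idle → AF req): ∅.
States satisfying EX AG (idle → AF req): ∅.
No suitable path/successor from Req witnesses the formula.
Req ∉ Sat(EX AG (idle → AF req)).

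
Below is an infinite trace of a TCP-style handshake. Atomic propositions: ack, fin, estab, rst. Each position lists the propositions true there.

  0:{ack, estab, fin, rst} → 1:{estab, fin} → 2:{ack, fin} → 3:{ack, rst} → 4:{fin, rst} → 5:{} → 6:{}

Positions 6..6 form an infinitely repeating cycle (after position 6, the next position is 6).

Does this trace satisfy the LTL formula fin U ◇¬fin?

Walking from position 0: ◇¬fin first holds at position 0, and fin holds at every earlier position along the way, so fin U ◇¬fin holds.

Holds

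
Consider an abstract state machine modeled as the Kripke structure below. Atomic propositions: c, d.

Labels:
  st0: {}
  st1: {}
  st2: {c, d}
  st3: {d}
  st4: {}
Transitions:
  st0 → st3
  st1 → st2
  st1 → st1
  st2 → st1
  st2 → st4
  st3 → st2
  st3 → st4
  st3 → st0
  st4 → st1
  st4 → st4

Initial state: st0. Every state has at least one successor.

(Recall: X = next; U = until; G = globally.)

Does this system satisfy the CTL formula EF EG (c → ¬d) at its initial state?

States satisfying EG (c → ¬d): {st0, st1, st3, st4}.
States satisfying EF EG (c → ¬d): {st0, st1, st2, st3, st4}.
Some path from st0 reaches a state where EG (c → ¬d) holds.
st0 ∈ Sat(EF EG (c → ¬d)).

Yes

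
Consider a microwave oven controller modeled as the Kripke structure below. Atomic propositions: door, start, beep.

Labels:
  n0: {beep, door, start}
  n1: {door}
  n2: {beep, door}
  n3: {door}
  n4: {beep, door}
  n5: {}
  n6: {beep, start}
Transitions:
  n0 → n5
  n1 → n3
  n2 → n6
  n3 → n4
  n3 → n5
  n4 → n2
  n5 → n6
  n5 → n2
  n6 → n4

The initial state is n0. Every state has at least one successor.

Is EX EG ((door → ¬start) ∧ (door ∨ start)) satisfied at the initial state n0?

States satisfying EG ((door → ¬start) ∧ (door ∨ start)): {n1, n2, n3, n4, n6}.
States satisfying EX EG ((door → ¬start) ∧ (door ∨ start)): {n1, n2, n3, n4, n5, n6}.
No suitable path/successor from n0 witnesses the formula.
n0 ∉ Sat(EX EG ((door → ¬start) ∧ (door ∨ start))).

No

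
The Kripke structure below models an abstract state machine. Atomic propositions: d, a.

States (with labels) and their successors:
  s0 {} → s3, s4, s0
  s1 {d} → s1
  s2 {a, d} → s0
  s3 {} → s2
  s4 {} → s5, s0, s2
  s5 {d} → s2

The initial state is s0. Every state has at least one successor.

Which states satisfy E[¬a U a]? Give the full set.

States satisfying ¬a: {s0, s1, s3, s4, s5}.
States satisfying a: {s2}.
States satisfying E[¬a U a]: {s0, s2, s3, s4, s5}.

{s0, s2, s3, s4, s5}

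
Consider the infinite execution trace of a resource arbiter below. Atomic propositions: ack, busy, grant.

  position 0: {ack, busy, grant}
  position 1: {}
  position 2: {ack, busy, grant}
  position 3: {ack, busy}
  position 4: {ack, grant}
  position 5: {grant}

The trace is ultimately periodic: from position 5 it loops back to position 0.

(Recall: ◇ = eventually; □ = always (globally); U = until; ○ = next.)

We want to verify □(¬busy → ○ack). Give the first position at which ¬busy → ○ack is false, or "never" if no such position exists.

Check ¬busy → ○ack at each position in order: 0 ✓, 1 ✓, 2 ✓, 3 ✓.
At position 4 the labels are {ack, grant} and the next position 5 has {grant}, so ¬busy → ○ack is false there. This is the first violation.

4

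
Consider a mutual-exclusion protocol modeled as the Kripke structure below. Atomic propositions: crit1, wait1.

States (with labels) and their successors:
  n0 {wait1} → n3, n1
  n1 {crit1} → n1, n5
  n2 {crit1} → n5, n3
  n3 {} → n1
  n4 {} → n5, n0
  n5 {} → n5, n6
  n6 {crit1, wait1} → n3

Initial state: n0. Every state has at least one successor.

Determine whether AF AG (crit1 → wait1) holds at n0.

States satisfying AG (crit1 → wait1): ∅.
States satisfying AF AG (crit1 → wait1): ∅.
There is a path from n0 along which AG (crit1 → wait1) never holds.
n0 ∉ Sat(AF AG (crit1 → wait1)).

Violated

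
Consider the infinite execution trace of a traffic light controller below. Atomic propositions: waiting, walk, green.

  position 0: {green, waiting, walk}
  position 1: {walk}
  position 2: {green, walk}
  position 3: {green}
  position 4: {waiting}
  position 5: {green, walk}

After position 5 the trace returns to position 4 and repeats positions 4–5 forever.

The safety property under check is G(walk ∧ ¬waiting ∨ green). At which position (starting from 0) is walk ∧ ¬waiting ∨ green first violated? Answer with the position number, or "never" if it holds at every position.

4

Check walk ∧ ¬waiting ∨ green at each position in order: 0 ✓, 1 ✓, 2 ✓, 3 ✓.
At position 4 the labels are {waiting}, so walk ∧ ¬waiting ∨ green is false there. This is the first violation.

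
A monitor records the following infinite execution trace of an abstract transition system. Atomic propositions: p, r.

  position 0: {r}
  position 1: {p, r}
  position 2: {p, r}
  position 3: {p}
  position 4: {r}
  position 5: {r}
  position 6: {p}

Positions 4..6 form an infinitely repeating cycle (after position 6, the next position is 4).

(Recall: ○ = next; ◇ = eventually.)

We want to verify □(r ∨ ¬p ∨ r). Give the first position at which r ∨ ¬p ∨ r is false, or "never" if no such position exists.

Check r ∨ ¬p ∨ r at each position in order: 0 ✓, 1 ✓, 2 ✓.
At position 3 the labels are {p}, so r ∨ ¬p ∨ r is false there. This is the first violation.

3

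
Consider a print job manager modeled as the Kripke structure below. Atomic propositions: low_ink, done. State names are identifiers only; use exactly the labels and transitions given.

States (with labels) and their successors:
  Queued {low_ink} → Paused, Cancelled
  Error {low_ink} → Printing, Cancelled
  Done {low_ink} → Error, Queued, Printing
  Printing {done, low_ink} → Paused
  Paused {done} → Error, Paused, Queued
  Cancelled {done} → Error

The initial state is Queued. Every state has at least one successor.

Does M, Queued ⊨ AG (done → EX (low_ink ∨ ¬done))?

Does not hold

States satisfying done → EX (low_ink ∨ ¬done): {Queued, Error, Done, Paused, Cancelled}.
States satisfying AG (done → EX (low_ink ∨ ¬done)): ∅.
Printing is reachable from Queued and violates done → EX (low_ink ∨ ¬done), so AG fails at Queued.
Queued ∉ Sat(AG (done → EX (low_ink ∨ ¬done))).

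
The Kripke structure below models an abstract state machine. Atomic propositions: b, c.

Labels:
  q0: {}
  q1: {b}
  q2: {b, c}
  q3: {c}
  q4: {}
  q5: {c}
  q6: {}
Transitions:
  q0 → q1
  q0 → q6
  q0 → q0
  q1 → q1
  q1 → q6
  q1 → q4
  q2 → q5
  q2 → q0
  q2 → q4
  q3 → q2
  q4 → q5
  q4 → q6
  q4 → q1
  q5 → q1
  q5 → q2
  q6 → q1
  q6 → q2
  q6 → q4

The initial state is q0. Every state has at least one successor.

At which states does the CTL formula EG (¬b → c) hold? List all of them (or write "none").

States satisfying ¬b → c: {q1, q2, q3, q5}.
States satisfying EG (¬b → c): {q1, q2, q3, q5}.

{q1, q2, q3, q5}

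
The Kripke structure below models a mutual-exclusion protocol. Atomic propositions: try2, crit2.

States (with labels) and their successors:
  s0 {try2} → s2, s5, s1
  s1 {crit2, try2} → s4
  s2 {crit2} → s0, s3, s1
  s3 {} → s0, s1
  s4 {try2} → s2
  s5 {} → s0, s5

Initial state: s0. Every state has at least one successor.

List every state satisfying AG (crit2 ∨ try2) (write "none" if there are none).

none

States satisfying crit2 ∨ try2: {s0, s1, s2, s4}.
States satisfying AG (crit2 ∨ try2): ∅.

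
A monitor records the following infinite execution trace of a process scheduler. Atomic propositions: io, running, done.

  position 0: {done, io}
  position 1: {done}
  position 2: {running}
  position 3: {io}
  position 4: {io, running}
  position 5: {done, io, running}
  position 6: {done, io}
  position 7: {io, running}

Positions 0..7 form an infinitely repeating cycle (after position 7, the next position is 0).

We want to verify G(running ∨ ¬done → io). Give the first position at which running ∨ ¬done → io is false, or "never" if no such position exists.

Check running ∨ ¬done → io at each position in order: 0 ✓, 1 ✓.
At position 2 the labels are {running}, so running ∨ ¬done → io is false there. This is the first violation.

2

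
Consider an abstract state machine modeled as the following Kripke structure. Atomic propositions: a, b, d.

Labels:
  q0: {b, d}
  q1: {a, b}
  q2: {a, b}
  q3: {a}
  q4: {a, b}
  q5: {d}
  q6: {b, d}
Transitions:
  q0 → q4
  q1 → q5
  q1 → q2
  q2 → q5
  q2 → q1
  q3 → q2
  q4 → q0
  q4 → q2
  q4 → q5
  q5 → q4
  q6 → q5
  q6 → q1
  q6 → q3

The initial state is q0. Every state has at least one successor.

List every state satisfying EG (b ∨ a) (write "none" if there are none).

{q0, q1, q2, q3, q4, q6}

States satisfying b ∨ a: {q0, q1, q2, q3, q4, q6}.
States satisfying EG (b ∨ a): {q0, q1, q2, q3, q4, q6}.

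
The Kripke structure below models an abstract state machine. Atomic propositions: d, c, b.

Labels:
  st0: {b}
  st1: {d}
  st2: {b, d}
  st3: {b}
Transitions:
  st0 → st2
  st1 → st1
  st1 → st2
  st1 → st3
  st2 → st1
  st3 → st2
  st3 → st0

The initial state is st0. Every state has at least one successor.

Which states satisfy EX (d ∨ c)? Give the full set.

States satisfying d ∨ c: {st1, st2}.
States satisfying EX (d ∨ c): {st0, st1, st2, st3}.

{st0, st1, st2, st3}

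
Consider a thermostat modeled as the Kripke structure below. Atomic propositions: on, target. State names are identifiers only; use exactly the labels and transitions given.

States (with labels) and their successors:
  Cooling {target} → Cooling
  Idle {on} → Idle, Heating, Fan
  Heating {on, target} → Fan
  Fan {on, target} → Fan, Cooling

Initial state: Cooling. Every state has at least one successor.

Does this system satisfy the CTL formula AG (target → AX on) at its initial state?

States satisfying target → AX on: {Idle, Heating}.
States satisfying AG (target → AX on): ∅.
Cooling is reachable from Cooling and violates target → AX on, so AG fails at Cooling.
Cooling ∉ Sat(AG (target → AX on)).

Violated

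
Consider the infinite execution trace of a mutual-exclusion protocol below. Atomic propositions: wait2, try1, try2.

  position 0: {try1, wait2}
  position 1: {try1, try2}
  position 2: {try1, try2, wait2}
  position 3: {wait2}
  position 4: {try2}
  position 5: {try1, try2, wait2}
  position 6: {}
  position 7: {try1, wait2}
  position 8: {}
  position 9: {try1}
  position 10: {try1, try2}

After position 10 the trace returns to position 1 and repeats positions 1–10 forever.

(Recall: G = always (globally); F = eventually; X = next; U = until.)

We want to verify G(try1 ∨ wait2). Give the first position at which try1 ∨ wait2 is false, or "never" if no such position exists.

4

Check try1 ∨ wait2 at each position in order: 0 ✓, 1 ✓, 2 ✓, 3 ✓.
At position 4 the labels are {try2}, so try1 ∨ wait2 is false there. This is the first violation.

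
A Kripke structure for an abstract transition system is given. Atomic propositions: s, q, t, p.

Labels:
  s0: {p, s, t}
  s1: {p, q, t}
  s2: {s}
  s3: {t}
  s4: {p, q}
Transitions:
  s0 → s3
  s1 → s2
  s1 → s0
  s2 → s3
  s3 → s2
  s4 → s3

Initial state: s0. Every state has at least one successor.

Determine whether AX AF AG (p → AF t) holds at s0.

States satisfying AF AG (p → AF t): {s0, s1, s2, s3, s4}.
States satisfying AX AF AG (p → AF t): {s0, s1, s2, s3, s4}.
s0 ∈ Sat(AX AF AG (p → AF t)).

Holds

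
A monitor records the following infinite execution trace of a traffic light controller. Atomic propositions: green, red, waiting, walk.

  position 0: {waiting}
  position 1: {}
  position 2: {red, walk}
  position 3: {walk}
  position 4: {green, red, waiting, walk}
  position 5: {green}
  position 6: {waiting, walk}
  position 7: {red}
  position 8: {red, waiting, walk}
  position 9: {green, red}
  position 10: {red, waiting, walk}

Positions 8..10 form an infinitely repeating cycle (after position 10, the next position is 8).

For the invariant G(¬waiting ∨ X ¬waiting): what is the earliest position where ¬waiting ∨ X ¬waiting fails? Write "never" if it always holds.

10

Check ¬waiting ∨ X ¬waiting at each position in order: 0 ✓, 1 ✓, 2 ✓, 3 ✓, 4 ✓, 5 ✓, 6 ✓, 7 ✓, 8 ✓, 9 ✓.
At position 10 the labels are {red, waiting, walk} and the next position 8 has {red, waiting, walk}, so ¬waiting ∨ X ¬waiting is false there. This is the first violation.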